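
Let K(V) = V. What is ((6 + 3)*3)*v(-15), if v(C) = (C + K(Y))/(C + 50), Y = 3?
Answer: -324/35 ≈ -9.2571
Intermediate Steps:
v(C) = (3 + C)/(50 + C) (v(C) = (C + 3)/(C + 50) = (3 + C)/(50 + C))
((6 + 3)*3)*v(-15) = ((6 + 3)*3)*((3 - 15)/(50 - 15)) = (9*3)*(-12/35) = 27*((1/35)*(-12)) = 27*(-12/35) = -324/35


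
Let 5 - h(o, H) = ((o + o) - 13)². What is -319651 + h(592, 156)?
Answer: -1690887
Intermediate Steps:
h(o, H) = 5 - (-13 + 2*o)² (h(o, H) = 5 - ((o + o) - 13)² = 5 - (2*o - 13)² = 5 - (-13 + 2*o)²)
-319651 + h(592, 156) = -319651 + (5 - (-13 + 2*592)²) = -319651 + (5 - (-13 + 1184)²) = -319651 + (5 - 1*1171²) = -319651 + (5 - 1*1371241) = -319651 + (5 - 1371241) = -319651 - 1371236 = -1690887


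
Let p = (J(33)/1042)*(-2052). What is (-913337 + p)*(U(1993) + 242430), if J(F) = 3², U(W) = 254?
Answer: -115483077004724/521 ≈ -2.2166e+11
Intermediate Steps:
J(F) = 9
p = -9234/521 (p = (9/1042)*(-2052) = -9234/521 ≈ -17.724)
(-913337 + p)*(U(1993) + 242430) = (-913337 - 9234/521)*(254 + 242430) = -475857811/521*242684 = -115483077004724/521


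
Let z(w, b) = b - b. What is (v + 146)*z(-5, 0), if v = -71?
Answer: 0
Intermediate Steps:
z(w, b) = 0
(v + 146)*z(-5, 0) = (-71 + 146)*0 = 75*0 = 0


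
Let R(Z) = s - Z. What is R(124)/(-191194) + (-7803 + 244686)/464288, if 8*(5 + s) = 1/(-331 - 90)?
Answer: 9546280585085/18685891313056 ≈ 0.51088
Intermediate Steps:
s = -16841/3368 (s = -5 + 1/(8*(-331 - 90)) = -5 + (⅛)/(-421) = -5 + (⅛)*(-1/421) = -5 - 1/3368 = -16841/3368 ≈ -5.0003)
R(Z) = -16841/3368 - Z
R(124)/(-191194) + (-7803 + 244686)/464288 = (-16841/3368 - 1*124)/(-191194) + (-7803 + 244686)/464288 = (-16841/3368 - 124)*(-1/191194) + 236883*(1/464288) = -434473/3368*(-1/191194) + 236883/464288 = 434473/643941392 + 236883/464288 = 9546280585085/18685891313056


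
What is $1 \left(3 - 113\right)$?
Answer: $-110$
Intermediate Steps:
$1 \left(3 - 113\right) = 1 \left(-110\right) = -110$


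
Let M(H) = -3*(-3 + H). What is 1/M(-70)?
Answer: 1/219 ≈ 0.0045662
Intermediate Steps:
M(H) = 9 - 3*H
1/M(-70) = 1/(9 - 3*(-70)) = 1/(9 + 210) = 1/219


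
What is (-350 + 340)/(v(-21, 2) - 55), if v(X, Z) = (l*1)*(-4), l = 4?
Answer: 10/71 ≈ 0.14085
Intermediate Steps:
v(X, Z) = -16 (v(X, Z) = (4*1)*(-4) = 4*(-4) = -16)
(-350 + 340)/(v(-21, 2) - 55) = (-350 + 340)/(-16 - 55) = -10/(-71) = -10*(-1/71) = 10/71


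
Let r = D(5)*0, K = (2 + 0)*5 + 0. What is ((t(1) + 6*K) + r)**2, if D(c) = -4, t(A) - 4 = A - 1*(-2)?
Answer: 4489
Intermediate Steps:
t(A) = 6 + A (t(A) = 4 + (A - 1*(-2)) = 4 + (A + 2) = 4 + (2 + A) = 6 + A)
K = 10 (K = 2*5 + 0 = 10 + 0 = 10)
r = 0 (r = -4*0 = 0)
((t(1) + 6*K) + r)**2 = (((6 + 1) + 6*10) + 0)**2 = ((7 + 60) + 0)**2 = (67 + 0)**2 = 67**2 = 4489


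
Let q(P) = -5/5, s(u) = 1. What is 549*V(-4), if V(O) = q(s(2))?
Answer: -549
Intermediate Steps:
q(P) = -1 (q(P) = -5*1/5 = -1)
V(O) = -1
549*V(-4) = 549*(-1) = -549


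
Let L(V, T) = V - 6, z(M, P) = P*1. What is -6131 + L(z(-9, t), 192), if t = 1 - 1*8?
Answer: -6144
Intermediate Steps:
t = -7 (t = 1 - 8 = -7)
z(M, P) = P
L(V, T) = -6 + V
-6131 + L(z(-9, t), 192) = -6131 + (-6 - 7) = -6131 - 13 = -6144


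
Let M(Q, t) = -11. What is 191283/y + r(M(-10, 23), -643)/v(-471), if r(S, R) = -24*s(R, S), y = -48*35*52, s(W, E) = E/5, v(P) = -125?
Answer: -9507661/3640000 ≈ -2.6120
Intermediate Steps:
s(W, E) = E/5 (s(W, E) = E*(⅕) = E/5)
y = -87360 (y = -1680*52 = -87360)
r(S, R) = -24*S/5
191283/y + r(M(-10, 23), -643)/v(-471) = 191283/(-87360) - 24/5*(-11)/(-125) = 191283*(-1/87360) + (264/5)*(-1/125) = -63761/29120 - 264/625 = -9507661/3640000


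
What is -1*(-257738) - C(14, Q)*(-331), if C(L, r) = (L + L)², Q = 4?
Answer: 517242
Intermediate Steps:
C(L, r) = 4*L² (C(L, r) = (2*L)² = 4*L²)
-1*(-257738) - C(14, Q)*(-331) = -1*(-257738) - 4*14²*(-331) = 257738 - 4*196*(-331) = 257738 - 784*(-331) = 257738 - 1*(-259504) = 257738 + 259504 = 517242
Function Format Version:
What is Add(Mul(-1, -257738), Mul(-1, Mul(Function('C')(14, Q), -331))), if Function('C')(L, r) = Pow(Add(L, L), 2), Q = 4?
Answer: 517242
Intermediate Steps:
Function('C')(L, r) = Mul(4, Pow(L, 2)) (Function('C')(L, r) = Pow(Mul(2, L), 2) = Mul(4, Pow(L, 2)))
Add(Mul(-1, -257738), Mul(-1, Mul(Function('C')(14, Q), -331))) = Add(Mul(-1, -257738), Mul(-1, Mul(Mul(4, Pow(14, 2)), -331))) = Add(257738, Mul(-1, Mul(Mul(4, 196), -331))) = Add(257738, Mul(-1, Mul(784, -331))) = Add(257738, Mul(-1, -259504)) = Add(257738, 259504) = 517242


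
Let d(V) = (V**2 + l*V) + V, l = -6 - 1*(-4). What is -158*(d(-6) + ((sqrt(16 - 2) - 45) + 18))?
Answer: -2370 - 158*sqrt(14) ≈ -2961.2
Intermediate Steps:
l = -2 (l = -6 + 4 = -2)
d(V) = V**2 - V (d(V) = (V**2 - 2*V) + V = V**2 - V)
-158*(d(-6) + ((sqrt(16 - 2) - 45) + 18)) = -158*(-6*(-1 - 6) + ((sqrt(16 - 2) - 45) + 18)) = -158*(-6*(-7) + ((sqrt(14) - 45) + 18)) = -158*(42 + ((-45 + sqrt(14)) + 18)) = -158*(42 + (-27 + sqrt(14))) = -158*(15 + sqrt(14)) = -2370 - 158*sqrt(14)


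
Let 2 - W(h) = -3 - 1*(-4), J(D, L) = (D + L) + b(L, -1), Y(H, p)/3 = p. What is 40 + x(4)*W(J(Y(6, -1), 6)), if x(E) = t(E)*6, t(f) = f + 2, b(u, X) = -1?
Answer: 76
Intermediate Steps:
Y(H, p) = 3*p
t(f) = 2 + f
J(D, L) = -1 + D + L (J(D, L) = (D + L) - 1 = -1 + D + L)
W(h) = 1 (W(h) = 2 - (-3 - 1*(-4)) = 2 - (-3 + 4) = 2 - 1*1 = 2 - 1 = 1)
x(E) = 12 + 6*E (x(E) = (2 + E)*6 = 12 + 6*E)
40 + x(4)*W(J(Y(6, -1), 6)) = 40 + (12 + 6*4)*1 = 40 + (12 + 24)*1 = 40 + 36*1 = 40 + 36 = 76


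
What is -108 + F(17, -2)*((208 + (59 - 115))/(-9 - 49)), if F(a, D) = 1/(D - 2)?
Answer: -3113/29 ≈ -107.34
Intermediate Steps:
F(a, D) = 1/(-2 + D)
-108 + F(17, -2)*((208 + (59 - 115))/(-9 - 49)) = -108 + ((208 + (59 - 115))/(-9 - 49))/(-2 - 2) = -108 + ((208 - 56)/(-58))/(-4) = -108 - 38*(-1)/58 = -108 - 1/4*(-76/29) = -108 + 19/29 = -3113/29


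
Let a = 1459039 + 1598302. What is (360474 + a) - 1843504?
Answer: 1574311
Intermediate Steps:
a = 3057341
(360474 + a) - 1843504 = (360474 + 3057341) - 1843504 = 3417815 - 1843504 = 1574311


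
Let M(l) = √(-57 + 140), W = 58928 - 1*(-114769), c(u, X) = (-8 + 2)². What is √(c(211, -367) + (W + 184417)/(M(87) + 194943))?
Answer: √(7376062 + 36*√83)/√(194943 + √83) ≈ 6.1512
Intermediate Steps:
c(u, X) = 36 (c(u, X) = (-6)² = 36)
W = 173697 (W = 58928 + 114769 = 173697)
M(l) = √83
√(c(211, -367) + (W + 184417)/(M(87) + 194943)) = √(36 + (173697 + 184417)/(√83 + 194943)) = √(36 + 358114/(194943 + √83))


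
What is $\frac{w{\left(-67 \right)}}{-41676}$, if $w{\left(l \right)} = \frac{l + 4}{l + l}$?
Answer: $- \frac{21}{1861528} \approx -1.1281 \cdot 10^{-5}$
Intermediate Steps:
$w{\left(l \right)} = \frac{4 + l}{2 l}$
$\frac{w{\left(-67 \right)}}{-41676} = \frac{\frac{1}{2} \frac{1}{-67} \left(4 - 67\right)}{-41676} = \frac{1}{2} \left(- \frac{1}{67}\right) \left(-63\right) \left(- \frac{1}{41676}\right) = \frac{63}{134} \left(- \frac{1}{41676}\right) = - \frac{21}{1861528}$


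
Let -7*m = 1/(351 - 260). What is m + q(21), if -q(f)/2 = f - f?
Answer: -1/637 ≈ -0.0015699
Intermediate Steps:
q(f) = 0 (q(f) = -2*(f - f) = -2*0 = 0)
m = -1/637 (m = -1/(7*(351 - 260)) = -1/7/91 = -1/7*1/91 = -1/637 ≈ -0.0015699)
m + q(21) = -1/637 + 0 = -1/637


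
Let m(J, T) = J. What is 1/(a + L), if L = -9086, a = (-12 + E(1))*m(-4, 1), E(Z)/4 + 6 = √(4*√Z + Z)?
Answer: -4471/39979042 + 4*√5/19989521 ≈ -0.00011139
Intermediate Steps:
E(Z) = -24 + 4*√(Z + 4*√Z) (E(Z) = -24 + 4*√(4*√Z + Z) = -24 + 4*√(Z + 4*√Z))
a = 144 - 16*√5 (a = (-12 + (-24 + 4*√(1 + 4*√1)))*(-4) = (-12 + (-24 + 4*√(1 + 4*1)))*(-4) = (-12 + (-24 + 4*√(1 + 4)))*(-4) = (-12 + (-24 + 4*√5))*(-4) = (-36 + 4*√5)*(-4) = 144 - 16*√5 ≈ 108.22)
1/(a + L) = 1/((144 - 16*√5) - 9086) = 1/(-8942 - 16*√5)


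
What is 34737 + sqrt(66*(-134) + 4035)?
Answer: 34737 + I*sqrt(4809) ≈ 34737.0 + 69.347*I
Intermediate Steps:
34737 + sqrt(66*(-134) + 4035) = 34737 + sqrt(-8844 + 4035) = 34737 + sqrt(-4809) = 34737 + I*sqrt(4809)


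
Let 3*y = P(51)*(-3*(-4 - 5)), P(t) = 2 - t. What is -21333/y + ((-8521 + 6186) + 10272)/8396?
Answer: 60870695/1234212 ≈ 49.319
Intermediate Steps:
y = -441 (y = ((2 - 1*51)*(-3*(-4 - 5)))/3 = ((2 - 51)*(-3*(-9)))/3 = (-49*27)/3 = (⅓)*(-1323) = -441)
-21333/y + ((-8521 + 6186) + 10272)/8396 = -21333/(-441) + ((-8521 + 6186) + 10272)/8396 = -21333*(-1/441) + (-2335 + 10272)*(1/8396) = 7111/147 + 7937*(1/8396) = 7111/147 + 7937/8396 = 60870695/1234212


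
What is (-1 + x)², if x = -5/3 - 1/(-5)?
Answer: 1369/225 ≈ 6.0844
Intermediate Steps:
x = -22/15 (x = -5*⅓ - 1*(-⅕) = -5/3 + ⅕ = -22/15 ≈ -1.4667)
(-1 + x)² = (-1 - 22/15)² = (-37/15)² = 1369/225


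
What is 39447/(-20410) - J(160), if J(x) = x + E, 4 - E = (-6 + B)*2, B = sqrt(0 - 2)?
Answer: -3631607/20410 + 2*I*sqrt(2) ≈ -177.93 + 2.8284*I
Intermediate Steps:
B = I*sqrt(2) (B = sqrt(-2) = I*sqrt(2) ≈ 1.4142*I)
E = 16 - 2*I*sqrt(2) (E = 4 - (-6 + I*sqrt(2))*2 = 4 - (-12 + 2*I*sqrt(2)) = 4 + (12 - 2*I*sqrt(2)) = 16 - 2*I*sqrt(2) ≈ 16.0 - 2.8284*I)
J(x) = 16 + x - 2*I*sqrt(2) (J(x) = x + (16 - 2*I*sqrt(2)) = 16 + x - 2*I*sqrt(2))
39447/(-20410) - J(160) = 39447/(-20410) - (16 + 160 - 2*I*sqrt(2)) = 39447*(-1/20410) - (176 - 2*I*sqrt(2)) = -39447/20410 + (-176 + 2*I*sqrt(2)) = -3631607/20410 + 2*I*sqrt(2)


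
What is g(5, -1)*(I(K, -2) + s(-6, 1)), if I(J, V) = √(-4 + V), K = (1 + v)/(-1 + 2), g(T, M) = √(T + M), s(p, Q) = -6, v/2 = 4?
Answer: -12 + 2*I*√6 ≈ -12.0 + 4.899*I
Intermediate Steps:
v = 8 (v = 2*4 = 8)
g(T, M) = √(M + T)
K = 9 (K = (1 + 8)/(-1 + 2) = 9/1 = 9*1 = 9)
g(5, -1)*(I(K, -2) + s(-6, 1)) = √(-1 + 5)*(√(-4 - 2) - 6) = √4*(√(-6) - 6) = 2*(I*√6 - 6) = 2*(-6 + I*√6) = -12 + 2*I*√6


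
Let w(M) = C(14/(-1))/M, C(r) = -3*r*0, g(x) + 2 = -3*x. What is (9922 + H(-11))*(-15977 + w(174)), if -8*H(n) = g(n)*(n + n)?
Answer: -639543333/4 ≈ -1.5989e+8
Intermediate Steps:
g(x) = -2 - 3*x
C(r) = 0
w(M) = 0 (w(M) = 0/M = 0)
H(n) = -n*(-2 - 3*n)/4 (H(n) = -(-2 - 3*n)*(n + n)/8 = -(-2 - 3*n)*2*n/8 = -n*(-2 - 3*n)/4)
(9922 + H(-11))*(-15977 + w(174)) = (9922 + (¼)*(-11)*(2 + 3*(-11)))*(-15977 + 0) = (9922 + (¼)*(-11)*(2 - 33))*(-15977) = (9922 + (¼)*(-11)*(-31))*(-15977) = (9922 + 341/4)*(-15977) = (40029/4)*(-15977) = -639543333/4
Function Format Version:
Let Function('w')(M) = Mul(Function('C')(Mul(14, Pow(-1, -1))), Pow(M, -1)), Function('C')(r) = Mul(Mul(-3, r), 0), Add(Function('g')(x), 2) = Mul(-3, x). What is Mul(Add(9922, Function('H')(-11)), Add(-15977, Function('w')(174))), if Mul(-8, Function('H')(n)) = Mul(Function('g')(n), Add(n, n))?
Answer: Rational(-639543333, 4) ≈ -1.5989e+8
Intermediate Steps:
Function('g')(x) = Add(-2, Mul(-3, x))
Function('C')(r) = 0
Function('w')(M) = 0 (Function('w')(M) = Mul(0, Pow(M, -1)) = 0)
Function('H')(n) = Mul(Rational(-1, 4), n, Add(-2, Mul(-3, n))) (Function('H')(n) = Mul(Rational(-1, 8), Mul(Add(-2, Mul(-3, n)), Add(n, n))) = Mul(Rational(-1, 8), Mul(Add(-2, Mul(-3, n)), Mul(2, n))) = Mul(Rational(-1, 8), Mul(2, n, Add(-2, Mul(-3, n)))) = Mul(Rational(-1, 4), n, Add(-2, Mul(-3, n))))
Mul(Add(9922, Function('H')(-11)), Add(-15977, Function('w')(174))) = Mul(Add(9922, Mul(Rational(1, 4), -11, Add(2, Mul(3, -11)))), Add(-15977, 0)) = Mul(Add(9922, Mul(Rational(1, 4), -11, Add(2, -33))), -15977) = Mul(Add(9922, Mul(Rational(1, 4), -11, -31)), -15977) = Mul(Add(9922, Rational(341, 4)), -15977) = Mul(Rational(40029, 4), -15977) = Rational(-639543333, 4)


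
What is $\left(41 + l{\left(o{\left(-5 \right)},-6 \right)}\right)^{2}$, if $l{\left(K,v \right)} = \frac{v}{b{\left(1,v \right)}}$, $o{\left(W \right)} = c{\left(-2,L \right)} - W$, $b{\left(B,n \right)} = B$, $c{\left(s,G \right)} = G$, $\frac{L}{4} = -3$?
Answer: $1225$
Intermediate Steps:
$L = -12$ ($L = 4 \left(-3\right) = -12$)
$o{\left(W \right)} = -12 - W$
$l{\left(K,v \right)} = v$ ($l{\left(K,v \right)} = \frac{v}{1} = v 1 = v$)
$\left(41 + l{\left(o{\left(-5 \right)},-6 \right)}\right)^{2} = \left(41 - 6\right)^{2} = 35^{2} = 1225$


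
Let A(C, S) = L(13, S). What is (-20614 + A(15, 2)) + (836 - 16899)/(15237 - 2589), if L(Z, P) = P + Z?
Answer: -260552215/12648 ≈ -20600.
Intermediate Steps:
A(C, S) = 13 + S (A(C, S) = S + 13 = 13 + S)
(-20614 + A(15, 2)) + (836 - 16899)/(15237 - 2589) = (-20614 + (13 + 2)) + (836 - 16899)/(15237 - 2589) = (-20614 + 15) - 16063/12648 = -20599 - 16063*1/12648 = -20599 - 16063/12648 = -260552215/12648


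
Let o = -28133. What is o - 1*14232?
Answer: -42365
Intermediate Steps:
o - 1*14232 = -28133 - 1*14232 = -28133 - 14232 = -42365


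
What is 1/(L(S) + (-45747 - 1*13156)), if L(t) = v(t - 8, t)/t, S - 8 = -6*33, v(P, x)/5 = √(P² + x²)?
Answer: -21263983/1252512371823 + 19*√18826/1252512371823 ≈ -1.6975e-5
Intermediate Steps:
v(P, x) = 5*√(P² + x²)
S = -190 (S = 8 - 6*33 = 8 - 198 = -190)
L(t) = 5*√(t² + (-8 + t)²)/t (L(t) = (5*√((t - 8)² + t²))/t = (5*√((-8 + t)² + t²))/t = (5*√(t² + (-8 + t)²))/t = 5*√(t² + (-8 + t)²)/t)
1/(L(S) + (-45747 - 1*13156)) = 1/(5*√((-190)² + (-8 - 190)²)/(-190) + (-45747 - 1*13156)) = 1/(5*(-1/190)*√(36100 + (-198)²) + (-45747 - 13156)) = 1/(5*(-1/190)*√(36100 + 39204) - 58903) = 1/(5*(-1/190)*√75304 - 58903) = 1/(5*(-1/190)*(2*√18826) - 58903) = 1/(-√18826/19 - 58903) = 1/(-58903 - √18826/19)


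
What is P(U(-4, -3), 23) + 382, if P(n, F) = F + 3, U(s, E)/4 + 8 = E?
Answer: 408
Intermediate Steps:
U(s, E) = -32 + 4*E
P(n, F) = 3 + F
P(U(-4, -3), 23) + 382 = (3 + 23) + 382 = 26 + 382 = 408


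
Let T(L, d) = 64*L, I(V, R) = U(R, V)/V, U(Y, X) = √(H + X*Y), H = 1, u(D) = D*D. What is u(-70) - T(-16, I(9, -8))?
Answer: 5924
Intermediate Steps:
u(D) = D²
U(Y, X) = √(1 + X*Y)
I(V, R) = √(1 + R*V)/V (I(V, R) = √(1 + V*R)/V = √(1 + R*V)/V)
u(-70) - T(-16, I(9, -8)) = (-70)² - 64*(-16) = 4900 - 1*(-1024) = 4900 + 1024 = 5924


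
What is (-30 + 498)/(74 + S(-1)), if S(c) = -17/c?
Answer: 36/7 ≈ 5.1429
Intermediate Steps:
(-30 + 498)/(74 + S(-1)) = (-30 + 498)/(74 - 17/(-1)) = 468/(74 - 17*(-1)) = 468/(74 + 17) = 468/91 = 468*(1/91) = 36/7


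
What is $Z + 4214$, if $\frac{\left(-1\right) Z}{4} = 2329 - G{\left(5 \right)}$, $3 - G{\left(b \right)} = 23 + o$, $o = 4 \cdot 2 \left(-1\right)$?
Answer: $-5150$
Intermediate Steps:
$o = -8$ ($o = 8 \left(-1\right) = -8$)
$G{\left(b \right)} = -12$ ($G{\left(b \right)} = 3 - \left(23 - 8\right) = 3 - 15 = -12$)
$Z = -9364$ ($Z = - 4 \left(2329 - -12\right) = - 4 \left(2329 + 12\right) = \left(-4\right) 2341 = -9364$)
$Z + 4214 = -9364 + 4214 = -5150$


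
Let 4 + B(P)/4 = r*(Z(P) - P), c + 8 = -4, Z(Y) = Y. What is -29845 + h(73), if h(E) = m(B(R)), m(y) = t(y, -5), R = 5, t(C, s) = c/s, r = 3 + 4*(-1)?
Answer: -149213/5 ≈ -29843.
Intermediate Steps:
c = -12 (c = -8 - 4 = -12)
r = -1 (r = 3 - 4 = -1)
t(C, s) = -12/s
B(P) = -16 (B(P) = -16 + 4*(-(P - P)) = -16 + 4*(-1*0) = -16 + 4*0 = -16 + 0 = -16)
m(y) = 12/5 (m(y) = -12/(-5) = -12*(-⅕) = 12/5)
h(E) = 12/5
-29845 + h(73) = -29845 + 12/5 = -149213/5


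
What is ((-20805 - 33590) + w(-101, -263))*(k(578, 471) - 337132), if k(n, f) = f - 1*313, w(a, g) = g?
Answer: 18418324892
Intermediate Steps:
k(n, f) = -313 + f (k(n, f) = f - 313 = -313 + f)
((-20805 - 33590) + w(-101, -263))*(k(578, 471) - 337132) = ((-20805 - 33590) - 263)*((-313 + 471) - 337132) = (-54395 - 263)*(158 - 337132) = -54658*(-336974) = 18418324892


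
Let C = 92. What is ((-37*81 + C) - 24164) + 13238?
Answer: -13831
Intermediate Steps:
((-37*81 + C) - 24164) + 13238 = ((-37*81 + 92) - 24164) + 13238 = ((-2997 + 92) - 24164) + 13238 = (-2905 - 24164) + 13238 = -27069 + 13238 = -13831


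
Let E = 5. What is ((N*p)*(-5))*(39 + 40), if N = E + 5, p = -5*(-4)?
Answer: -79000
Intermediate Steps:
p = 20
N = 10 (N = 5 + 5 = 10)
((N*p)*(-5))*(39 + 40) = ((10*20)*(-5))*(39 + 40) = (200*(-5))*79 = -1000*79 = -79000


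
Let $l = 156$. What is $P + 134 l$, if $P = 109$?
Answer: $21013$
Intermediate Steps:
$P + 134 l = 109 + 134 \cdot 156 = 109 + 20904 = 21013$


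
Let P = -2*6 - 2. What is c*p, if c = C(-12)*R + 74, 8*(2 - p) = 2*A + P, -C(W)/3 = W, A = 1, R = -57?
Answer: -6923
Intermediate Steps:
P = -14 (P = -12 - 2 = -14)
C(W) = -3*W
p = 7/2 (p = 2 - (2*1 - 14)/8 = 2 - (2 - 14)/8 = 2 - ⅛*(-12) = 2 + 3/2 = 7/2 ≈ 3.5000)
c = -1978 (c = -3*(-12)*(-57) + 74 = 36*(-57) + 74 = -2052 + 74 = -1978)
c*p = -1978*7/2 = -6923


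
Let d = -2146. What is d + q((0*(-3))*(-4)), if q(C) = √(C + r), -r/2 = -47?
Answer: -2146 + √94 ≈ -2136.3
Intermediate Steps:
r = 94 (r = -2*(-47) = 94)
q(C) = √(94 + C) (q(C) = √(C + 94) = √(94 + C))
d + q((0*(-3))*(-4)) = -2146 + √(94 + (0*(-3))*(-4)) = -2146 + √(94 + 0*(-4)) = -2146 + √(94 + 0) = -2146 + √94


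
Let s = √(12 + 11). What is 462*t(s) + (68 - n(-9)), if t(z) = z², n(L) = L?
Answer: 10703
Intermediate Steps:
s = √23 ≈ 4.7958
462*t(s) + (68 - n(-9)) = 462*(√23)² + (68 - 1*(-9)) = 462*23 + (68 + 9) = 10626 + 77 = 10703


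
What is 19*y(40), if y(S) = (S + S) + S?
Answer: 2280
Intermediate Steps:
y(S) = 3*S (y(S) = 2*S + S = 3*S)
19*y(40) = 19*(3*40) = 19*120 = 2280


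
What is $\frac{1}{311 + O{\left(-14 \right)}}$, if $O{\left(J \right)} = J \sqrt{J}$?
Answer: $\frac{311}{99465} + \frac{14 i \sqrt{14}}{99465} \approx 0.0031267 + 0.00052665 i$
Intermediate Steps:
$O{\left(J \right)} = J^{\frac{3}{2}}$
$\frac{1}{311 + O{\left(-14 \right)}} = \frac{1}{311 + \left(-14\right)^{\frac{3}{2}}} = \frac{1}{311 - 14 i \sqrt{14}}$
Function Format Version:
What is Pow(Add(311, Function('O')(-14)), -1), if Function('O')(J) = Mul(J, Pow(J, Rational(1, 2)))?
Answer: Add(Rational(311, 99465), Mul(Rational(14, 99465), I, Pow(14, Rational(1, 2)))) ≈ Add(0.0031267, Mul(0.00052665, I))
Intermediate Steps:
Function('O')(J) = Pow(J, Rational(3, 2))
Pow(Add(311, Function('O')(-14)), -1) = Pow(Add(311, Pow(-14, Rational(3, 2))), -1) = Pow(Add(311, Mul(-14, I, Pow(14, Rational(1, 2)))), -1)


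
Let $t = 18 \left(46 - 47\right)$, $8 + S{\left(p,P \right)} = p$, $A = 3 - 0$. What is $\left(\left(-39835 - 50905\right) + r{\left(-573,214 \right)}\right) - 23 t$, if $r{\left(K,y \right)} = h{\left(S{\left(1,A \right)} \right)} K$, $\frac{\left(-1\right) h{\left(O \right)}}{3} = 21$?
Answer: $-54227$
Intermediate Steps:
$A = 3$ ($A = 3 + 0 = 3$)
$S{\left(p,P \right)} = -8 + p$
$t = -18$ ($t = 18 \left(-1\right) = -18$)
$h{\left(O \right)} = -63$ ($h{\left(O \right)} = \left(-3\right) 21 = -63$)
$r{\left(K,y \right)} = - 63 K$
$\left(\left(-39835 - 50905\right) + r{\left(-573,214 \right)}\right) - 23 t = \left(\left(-39835 - 50905\right) - -36099\right) - -414 = \left(\left(-39835 - 50905\right) + 36099\right) + 414 = \left(-90740 + 36099\right) + 414 = -54641 + 414 = -54227$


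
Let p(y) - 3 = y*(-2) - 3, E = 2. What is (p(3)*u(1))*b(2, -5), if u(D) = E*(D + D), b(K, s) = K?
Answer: -48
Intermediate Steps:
u(D) = 4*D (u(D) = 2*(D + D) = 2*(2*D) = 4*D)
p(y) = -2*y (p(y) = 3 + (y*(-2) - 3) = 3 + (-2*y - 3) = 3 + (-3 - 2*y) = -2*y)
(p(3)*u(1))*b(2, -5) = ((-2*3)*(4*1))*2 = -6*4*2 = -24*2 = -48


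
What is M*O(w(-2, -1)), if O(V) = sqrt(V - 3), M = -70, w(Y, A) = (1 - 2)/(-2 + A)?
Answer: -140*I*sqrt(6)/3 ≈ -114.31*I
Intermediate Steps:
w(Y, A) = -1/(-2 + A)
O(V) = sqrt(-3 + V)
M*O(w(-2, -1)) = -70*sqrt(-3 - 1/(-2 - 1)) = -70*sqrt(-3 - 1/(-3)) = -70*sqrt(-3 - 1*(-1/3)) = -70*sqrt(-3 + 1/3) = -140*I*sqrt(6)/3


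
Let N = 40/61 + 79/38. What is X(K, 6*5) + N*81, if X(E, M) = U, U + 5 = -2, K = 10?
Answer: 497233/2318 ≈ 214.51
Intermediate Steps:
U = -7 (U = -5 - 2 = -7)
X(E, M) = -7
N = 6339/2318 (N = 40*(1/61) + 79*(1/38) = 40/61 + 79/38 = 6339/2318 ≈ 2.7347)
X(K, 6*5) + N*81 = -7 + (6339/2318)*81 = -7 + 513459/2318 = 497233/2318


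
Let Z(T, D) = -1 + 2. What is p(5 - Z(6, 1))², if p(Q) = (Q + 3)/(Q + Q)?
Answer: 49/64 ≈ 0.76563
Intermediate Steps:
Z(T, D) = 1
p(Q) = (3 + Q)/(2*Q) (p(Q) = (3 + Q)/((2*Q)) = (3 + Q)*(1/(2*Q)) = (3 + Q)/(2*Q))
p(5 - Z(6, 1))² = ((3 + (5 - 1*1))/(2*(5 - 1*1)))² = ((3 + (5 - 1))/(2*(5 - 1)))² = ((½)*(3 + 4)/4)² = ((½)*(¼)*7)² = (7/8)² = 49/64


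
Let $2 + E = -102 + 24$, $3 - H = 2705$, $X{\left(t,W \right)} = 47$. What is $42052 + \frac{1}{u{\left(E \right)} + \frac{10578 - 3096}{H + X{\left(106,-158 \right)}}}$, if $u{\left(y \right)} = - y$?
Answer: $\frac{2872404797}{68306} \approx 42052.0$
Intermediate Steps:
$H = -2702$ ($H = 3 - 2705 = -2702$)
$E = -80$ ($E = -2 + \left(-102 + 24\right) = -2 - 78 = -80$)
$42052 + \frac{1}{u{\left(E \right)} + \frac{10578 - 3096}{H + X{\left(106,-158 \right)}}} = 42052 + \frac{1}{\left(-1\right) \left(-80\right) + \frac{10578 - 3096}{-2702 + 47}} = 42052 + \frac{1}{80 + \frac{7482}{-2655}} = 42052 + \frac{1}{80 + 7482 \left(- \frac{1}{2655}\right)} = 42052 + \frac{1}{80 - \frac{2494}{885}} = 42052 + \frac{1}{\frac{68306}{885}} = 42052 + \frac{885}{68306} = \frac{2872404797}{68306}$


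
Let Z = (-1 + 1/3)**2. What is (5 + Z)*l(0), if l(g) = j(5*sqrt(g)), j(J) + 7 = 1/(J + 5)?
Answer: -1666/45 ≈ -37.022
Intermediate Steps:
j(J) = -7 + 1/(5 + J) (j(J) = -7 + 1/(J + 5) = -7 + 1/(5 + J))
Z = 4/9 (Z = (-1 + 1/3)**2 = (-2/3)**2 = 4/9 ≈ 0.44444)
l(g) = (-34 - 35*sqrt(g))/(5 + 5*sqrt(g))
(5 + Z)*l(0) = (5 + 4/9)*((-34 - 35*sqrt(0))/(5*(1 + sqrt(0)))) = 49*((-34 - 35*0)/(5*(1 + 0)))/9 = 49*((1/5)*(-34 + 0)/1)/9 = 49*((1/5)*1*(-34))/9 = (49/9)*(-34/5) = -1666/45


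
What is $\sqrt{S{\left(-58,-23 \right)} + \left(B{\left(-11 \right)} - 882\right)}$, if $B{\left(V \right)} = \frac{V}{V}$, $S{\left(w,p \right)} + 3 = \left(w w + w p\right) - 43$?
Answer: $3 \sqrt{419} \approx 61.408$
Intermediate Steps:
$S{\left(w,p \right)} = -46 + w^{2} + p w$ ($S{\left(w,p \right)} = -3 - \left(43 - w p - w w\right) = -3 - \left(43 - w^{2} - p w\right) = -3 + \left(-43 + w^{2} + p w\right) = -46 + w^{2} + p w$)
$B{\left(V \right)} = 1$
$\sqrt{S{\left(-58,-23 \right)} + \left(B{\left(-11 \right)} - 882\right)} = \sqrt{\left(-46 + \left(-58\right)^{2} - -1334\right) + \left(1 - 882\right)} = \sqrt{\left(-46 + 3364 + 1334\right) - 881} = \sqrt{4652 - 881} = \sqrt{3771} = 3 \sqrt{419}$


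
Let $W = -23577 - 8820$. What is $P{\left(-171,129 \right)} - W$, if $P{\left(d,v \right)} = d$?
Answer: $32226$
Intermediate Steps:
$W = -32397$
$P{\left(-171,129 \right)} - W = -171 - -32397 = -171 + 32397 = 32226$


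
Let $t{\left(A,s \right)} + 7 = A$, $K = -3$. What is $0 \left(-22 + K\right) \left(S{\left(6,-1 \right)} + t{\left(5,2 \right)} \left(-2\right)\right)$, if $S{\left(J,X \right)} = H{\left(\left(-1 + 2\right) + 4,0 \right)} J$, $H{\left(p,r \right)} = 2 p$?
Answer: $0$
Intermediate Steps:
$t{\left(A,s \right)} = -7 + A$
$S{\left(J,X \right)} = 10 J$ ($S{\left(J,X \right)} = 2 \left(\left(-1 + 2\right) + 4\right) J = 2 \left(1 + 4\right) J = 2 \cdot 5 J = 10 J$)
$0 \left(-22 + K\right) \left(S{\left(6,-1 \right)} + t{\left(5,2 \right)} \left(-2\right)\right) = 0 \left(-22 - 3\right) \left(10 \cdot 6 + \left(-7 + 5\right) \left(-2\right)\right) = 0 \left(-25\right) \left(60 - -4\right) = 0 \left(60 + 4\right) = 0 \cdot 64 = 0$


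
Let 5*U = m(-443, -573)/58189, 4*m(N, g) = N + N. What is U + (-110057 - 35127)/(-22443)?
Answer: 84471175511/13059357270 ≈ 6.4682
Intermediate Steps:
m(N, g) = N/2 (m(N, g) = (N + N)/4 = (2*N)/4 = N/2)
U = -443/581890 (U = (((½)*(-443))/58189)/5 = (-443/2*1/58189)/5 = (⅕)*(-443/116378) = -443/581890 ≈ -0.00076131)
U + (-110057 - 35127)/(-22443) = -443/581890 + (-110057 - 35127)/(-22443) = -443/581890 - 145184*(-1/22443) = -443/581890 + 145184/22443 = 84471175511/13059357270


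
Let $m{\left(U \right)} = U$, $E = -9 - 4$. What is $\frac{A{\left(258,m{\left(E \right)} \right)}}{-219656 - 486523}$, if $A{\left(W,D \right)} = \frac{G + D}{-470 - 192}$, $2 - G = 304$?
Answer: $- \frac{105}{155830166} \approx -6.7381 \cdot 10^{-7}$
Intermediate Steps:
$G = -302$ ($G = 2 - 304 = -302$)
$E = -13$ ($E = -9 - 4 = -13$)
$A{\left(W,D \right)} = \frac{151}{331} - \frac{D}{662}$ ($A{\left(W,D \right)} = \frac{-302 + D}{-470 - 192} = \frac{-302 + D}{-662} = \left(-302 + D\right) \left(- \frac{1}{662}\right) = \frac{151}{331} - \frac{D}{662}$)
$\frac{A{\left(258,m{\left(E \right)} \right)}}{-219656 - 486523} = \frac{\frac{151}{331} - - \frac{13}{662}}{-219656 - 486523} = \frac{\frac{151}{331} + \frac{13}{662}}{-706179} = \frac{315}{662} \left(- \frac{1}{706179}\right) = - \frac{105}{155830166}$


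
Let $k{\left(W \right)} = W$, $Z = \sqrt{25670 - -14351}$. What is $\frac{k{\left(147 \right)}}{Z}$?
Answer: $\frac{147 \sqrt{40021}}{40021} \approx 0.73481$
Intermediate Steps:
$Z = \sqrt{40021}$ ($Z = \sqrt{25670 + \left(-3964 + 18315\right)} = \sqrt{25670 + 14351} = \sqrt{40021} \approx 200.05$)
$\frac{k{\left(147 \right)}}{Z} = \frac{147}{\sqrt{40021}} = 147 \frac{\sqrt{40021}}{40021} = \frac{147 \sqrt{40021}}{40021}$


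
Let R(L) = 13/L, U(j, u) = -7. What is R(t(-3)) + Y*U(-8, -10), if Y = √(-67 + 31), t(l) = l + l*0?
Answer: -13/3 - 42*I ≈ -4.3333 - 42.0*I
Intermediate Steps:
t(l) = l (t(l) = l + 0 = l)
Y = 6*I (Y = √(-36) = 6*I ≈ 6.0*I)
R(t(-3)) + Y*U(-8, -10) = 13/(-3) + (6*I)*(-7) = 13*(-⅓) - 42*I = -13/3 - 42*I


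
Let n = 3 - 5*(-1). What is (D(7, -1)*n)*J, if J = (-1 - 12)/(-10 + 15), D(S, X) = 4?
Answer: -416/5 ≈ -83.200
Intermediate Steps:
n = 8 (n = 3 + 5 = 8)
J = -13/5 ≈ -2.6000
(D(7, -1)*n)*J = (4*8)*(-13/5) = 32*(-13/5) = -416/5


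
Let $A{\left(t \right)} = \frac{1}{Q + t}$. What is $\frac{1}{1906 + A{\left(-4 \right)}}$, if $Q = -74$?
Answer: $\frac{78}{148667} \approx 0.00052466$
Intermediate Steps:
$A{\left(t \right)} = \frac{1}{-74 + t}$
$\frac{1}{1906 + A{\left(-4 \right)}} = \frac{1}{1906 + \frac{1}{-74 - 4}} = \frac{1}{1906 + \frac{1}{-78}} = \frac{1}{1906 - \frac{1}{78}} = \frac{1}{\frac{148667}{78}} = \frac{78}{148667}$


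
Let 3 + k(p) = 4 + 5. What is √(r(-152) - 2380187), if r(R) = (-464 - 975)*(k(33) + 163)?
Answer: I*√2623378 ≈ 1619.7*I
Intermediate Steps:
k(p) = 6 (k(p) = -3 + (4 + 5) = -3 + 9 = 6)
r(R) = -243191 (r(R) = (-464 - 975)*(6 + 163) = -1439*169 = -243191)
√(r(-152) - 2380187) = √(-243191 - 2380187) = √(-2623378) = I*√2623378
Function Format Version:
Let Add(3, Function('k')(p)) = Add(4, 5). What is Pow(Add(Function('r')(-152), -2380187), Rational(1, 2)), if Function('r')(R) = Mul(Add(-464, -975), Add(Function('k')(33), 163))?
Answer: Mul(I, Pow(2623378, Rational(1, 2))) ≈ Mul(1619.7, I)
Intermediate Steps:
Function('k')(p) = 6 (Function('k')(p) = Add(-3, Add(4, 5)) = Add(-3, 9) = 6)
Function('r')(R) = -243191 (Function('r')(R) = Mul(Add(-464, -975), Add(6, 163)) = Mul(-1439, 169) = -243191)
Pow(Add(Function('r')(-152), -2380187), Rational(1, 2)) = Pow(Add(-243191, -2380187), Rational(1, 2)) = Pow(-2623378, Rational(1, 2)) = Mul(I, Pow(2623378, Rational(1, 2)))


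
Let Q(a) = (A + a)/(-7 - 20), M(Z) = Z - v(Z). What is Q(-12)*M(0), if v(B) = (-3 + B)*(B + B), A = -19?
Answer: 0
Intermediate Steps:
v(B) = 2*B*(-3 + B) (v(B) = (-3 + B)*(2*B) = 2*B*(-3 + B))
M(Z) = Z - 2*Z*(-3 + Z)
Q(a) = 19/27 - a/27 (Q(a) = (-19 + a)/(-7 - 20) = (-19 + a)/(-27) = (-19 + a)*(-1/27) = 19/27 - a/27)
Q(-12)*M(0) = (19/27 - 1/27*(-12))*(0*(7 - 2*0)) = (19/27 + 4/9)*(0*(7 + 0)) = 31*(0*7)/27 = (31/27)*0 = 0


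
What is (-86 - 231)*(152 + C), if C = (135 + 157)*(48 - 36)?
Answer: -1158952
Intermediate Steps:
C = 3504 (C = 292*12 = 3504)
(-86 - 231)*(152 + C) = (-86 - 231)*(152 + 3504) = -317*3656 = -1158952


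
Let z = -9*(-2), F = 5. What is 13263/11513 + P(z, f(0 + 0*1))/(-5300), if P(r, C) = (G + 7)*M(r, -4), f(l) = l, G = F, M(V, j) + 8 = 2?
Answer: 17780709/15254725 ≈ 1.1656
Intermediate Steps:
M(V, j) = -6 (M(V, j) = -8 + 2 = -6)
G = 5
z = 18
P(r, C) = -72 (P(r, C) = (5 + 7)*(-6) = 12*(-6) = -72)
13263/11513 + P(z, f(0 + 0*1))/(-5300) = 13263/11513 - 72/(-5300) = 13263*(1/11513) - 72*(-1/5300) = 13263/11513 + 18/1325 = 17780709/15254725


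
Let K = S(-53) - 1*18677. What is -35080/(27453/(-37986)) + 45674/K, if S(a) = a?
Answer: 4159564439013/85699115 ≈ 48537.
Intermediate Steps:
K = -18730 (K = -53 - 1*18677 = -53 - 18677 = -18730)
-35080/(27453/(-37986)) + 45674/K = -35080/(27453/(-37986)) + 45674/(-18730) = -35080/(27453*(-1/37986)) + 45674*(-1/18730) = -35080/(-9151/12662) - 22837/9365 = -35080*(-12662/9151) - 22837/9365 = 444182960/9151 - 22837/9365 = 4159564439013/85699115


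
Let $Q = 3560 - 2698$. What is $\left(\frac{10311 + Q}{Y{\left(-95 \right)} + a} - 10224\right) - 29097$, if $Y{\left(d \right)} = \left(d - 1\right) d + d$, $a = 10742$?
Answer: $- \frac{777247034}{19767} \approx -39320.0$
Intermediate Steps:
$Q = 862$ ($Q = 3560 - 2698 = 862$)
$Y{\left(d \right)} = d + d \left(-1 + d\right)$ ($Y{\left(d \right)} = \left(-1 + d\right) d + d = d \left(-1 + d\right) + d = d + d \left(-1 + d\right)$)
$\left(\frac{10311 + Q}{Y{\left(-95 \right)} + a} - 10224\right) - 29097 = \left(\frac{10311 + 862}{\left(-95\right)^{2} + 10742} - 10224\right) - 29097 = \left(\frac{11173}{9025 + 10742} - 10224\right) - 29097 = \left(\frac{11173}{19767} - 10224\right) - 29097 = - \frac{202086635}{19767} - 29097 = - \frac{777247034}{19767}$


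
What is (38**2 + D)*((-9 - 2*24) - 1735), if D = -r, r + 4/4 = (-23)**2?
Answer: -1641472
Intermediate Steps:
r = 528 (r = -1 + (-23)**2 = -1 + 529 = 528)
D = -528 (D = -1*528 = -528)
(38**2 + D)*((-9 - 2*24) - 1735) = (38**2 - 528)*((-9 - 2*24) - 1735) = (1444 - 528)*((-9 - 48) - 1735) = 916*(-57 - 1735) = 916*(-1792) = -1641472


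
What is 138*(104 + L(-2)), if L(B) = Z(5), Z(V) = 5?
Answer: 15042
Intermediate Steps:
L(B) = 5
138*(104 + L(-2)) = 138*(104 + 5) = 138*109 = 15042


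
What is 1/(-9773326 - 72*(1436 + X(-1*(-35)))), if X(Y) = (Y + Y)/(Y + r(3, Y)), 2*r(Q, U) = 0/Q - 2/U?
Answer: -17/167906656 ≈ -1.0125e-7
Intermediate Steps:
r(Q, U) = -1/U (r(Q, U) = (0/Q - 2/U)/2 = (0 - 2/U)/2 = (-2/U)/2 = -1/U)
X(Y) = 2*Y/(Y - 1/Y) (X(Y) = (Y + Y)/(Y - 1/Y) = (2*Y)/(Y - 1/Y) = 2*Y/(Y - 1/Y))
1/(-9773326 - 72*(1436 + X(-1*(-35)))) = 1/(-9773326 - 72*(1436 + 2*(-1*(-35))²/(-1 + (-1*(-35))²))) = 1/(-9773326 - 72*(1436 + 2*35²/(-1 + 35²))) = 1/(-9773326 - 72*(1436 + 2*1225/(-1 + 1225))) = 1/(-9773326 - 72*(1436 + 2*1225/1224)) = 1/(-9773326 - 72*(1436 + 2*1225*(1/1224))) = 1/(-9773326 - 72*(1436 + 1225/612)) = 1/(-9773326 - 72*880057/612) = 1/(-9773326 - 1760114/17) = 1/(-167906656/17) = -17/167906656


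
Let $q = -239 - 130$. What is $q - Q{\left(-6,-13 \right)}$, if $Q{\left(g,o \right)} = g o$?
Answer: $-447$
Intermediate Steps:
$q = -369$
$q - Q{\left(-6,-13 \right)} = -369 - \left(-6\right) \left(-13\right) = -369 - 78 = -447$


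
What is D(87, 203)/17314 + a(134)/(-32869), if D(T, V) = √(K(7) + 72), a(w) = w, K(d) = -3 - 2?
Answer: -134/32869 + √67/17314 ≈ -0.0036040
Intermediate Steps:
K(d) = -5
D(T, V) = √67 (D(T, V) = √(-5 + 72) = √67)
D(87, 203)/17314 + a(134)/(-32869) = √67/17314 + 134/(-32869) = √67*(1/17314) + 134*(-1/32869) = √67/17314 - 134/32869 = -134/32869 + √67/17314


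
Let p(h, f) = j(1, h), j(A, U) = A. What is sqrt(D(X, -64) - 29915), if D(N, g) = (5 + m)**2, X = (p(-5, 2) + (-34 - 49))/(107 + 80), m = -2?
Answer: I*sqrt(29906) ≈ 172.93*I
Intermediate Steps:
p(h, f) = 1
X = -82/187 (X = (1 + (-34 - 49))/(107 + 80) = (1 - 83)/187 = -82*1/187 = -82/187 ≈ -0.43850)
D(N, g) = 9 (D(N, g) = (5 - 2)**2 = 3**2 = 9)
sqrt(D(X, -64) - 29915) = sqrt(9 - 29915) = sqrt(-29906) = I*sqrt(29906)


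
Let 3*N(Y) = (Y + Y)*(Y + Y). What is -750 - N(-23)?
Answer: -4366/3 ≈ -1455.3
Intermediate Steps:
N(Y) = 4*Y²/3 (N(Y) = ((Y + Y)*(Y + Y))/3 = ((2*Y)*(2*Y))/3 = (4*Y²)/3 = 4*Y²/3)
-750 - N(-23) = -750 - 4*(-23)²/3 = -750 - 4*529/3 = -750 - 1*2116/3 = -750 - 2116/3 = -4366/3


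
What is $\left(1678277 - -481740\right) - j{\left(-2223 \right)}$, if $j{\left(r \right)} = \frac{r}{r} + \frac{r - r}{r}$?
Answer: $2160016$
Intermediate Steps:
$j{\left(r \right)} = 1$ ($j{\left(r \right)} = 1 + \frac{0}{r} = 1 + 0 = 1$)
$\left(1678277 - -481740\right) - j{\left(-2223 \right)} = \left(1678277 - -481740\right) - 1 = \left(1678277 + 481740\right) - 1 = 2160017 - 1 = 2160016$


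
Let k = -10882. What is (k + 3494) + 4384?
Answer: -3004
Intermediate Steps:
(k + 3494) + 4384 = (-10882 + 3494) + 4384 = -7388 + 4384 = -3004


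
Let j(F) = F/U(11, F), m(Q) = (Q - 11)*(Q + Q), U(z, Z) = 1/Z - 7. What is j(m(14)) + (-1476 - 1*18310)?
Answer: -11621438/587 ≈ -19798.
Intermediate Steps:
U(z, Z) = -7 + 1/Z
m(Q) = 2*Q*(-11 + Q) (m(Q) = (-11 + Q)*(2*Q) = 2*Q*(-11 + Q))
j(F) = F/(-7 + 1/F)
j(m(14)) + (-1476 - 1*18310) = -(2*14*(-11 + 14))²/(-1 + 7*(2*14*(-11 + 14))) + (-1476 - 1*18310) = -(2*14*3)²/(-1 + 7*(2*14*3)) + (-1476 - 18310) = -1*84²/(-1 + 7*84) - 19786 = -1*7056/(-1 + 588) - 19786 = -1*7056/587 - 19786 = -1*7056*1/587 - 19786 = -7056/587 - 19786 = -11621438/587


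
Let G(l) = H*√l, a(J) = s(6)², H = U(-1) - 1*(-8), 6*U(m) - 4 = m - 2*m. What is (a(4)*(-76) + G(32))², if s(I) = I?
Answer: 67393736/9 - 193344*√2 ≈ 7.2148e+6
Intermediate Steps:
U(m) = ⅔ - m/6 (U(m) = ⅔ + (m - 2*m)/6 = ⅔ + (-m)/6 = ⅔ - m/6)
H = 53/6 (H = (⅔ - ⅙*(-1)) - 1*(-8) = (⅔ + ⅙) + 8 = ⅚ + 8 = 53/6 ≈ 8.8333)
a(J) = 36 (a(J) = 6² = 36)
G(l) = 53*√l/6
(a(4)*(-76) + G(32))² = (36*(-76) + 53*√32/6)² = (-2736 + 53*(4*√2)/6)² = (-2736 + 106*√2/3)²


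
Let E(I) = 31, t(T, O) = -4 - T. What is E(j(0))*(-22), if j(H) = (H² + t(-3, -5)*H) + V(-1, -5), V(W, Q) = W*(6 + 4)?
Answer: -682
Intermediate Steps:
V(W, Q) = 10*W (V(W, Q) = W*10 = 10*W)
j(H) = -10 + H² - H (j(H) = (H² + (-4 - 1*(-3))*H) + 10*(-1) = (H² + (-4 + 3)*H) - 10 = (H² - H) - 10 = -10 + H² - H)
E(j(0))*(-22) = 31*(-22) = -682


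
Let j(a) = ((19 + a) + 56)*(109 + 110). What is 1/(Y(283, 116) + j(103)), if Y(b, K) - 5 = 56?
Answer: 1/39043 ≈ 2.5613e-5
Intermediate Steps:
Y(b, K) = 61 (Y(b, K) = 5 + 56 = 61)
j(a) = 16425 + 219*a (j(a) = (75 + a)*219 = 16425 + 219*a)
1/(Y(283, 116) + j(103)) = 1/(61 + (16425 + 219*103)) = 1/(61 + (16425 + 22557)) = 1/(61 + 38982) = 1/39043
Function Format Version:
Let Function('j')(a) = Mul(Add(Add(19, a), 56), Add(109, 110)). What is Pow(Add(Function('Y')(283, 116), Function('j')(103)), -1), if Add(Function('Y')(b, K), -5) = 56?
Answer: Rational(1, 39043) ≈ 2.5613e-5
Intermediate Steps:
Function('Y')(b, K) = 61 (Function('Y')(b, K) = Add(5, 56) = 61)
Function('j')(a) = Add(16425, Mul(219, a)) (Function('j')(a) = Mul(Add(75, a), 219) = Add(16425, Mul(219, a)))
Pow(Add(Function('Y')(283, 116), Function('j')(103)), -1) = Pow(Add(61, Add(16425, Mul(219, 103))), -1) = Pow(Add(61, Add(16425, 22557)), -1) = Pow(Add(61, 38982), -1) = Pow(39043, -1) = Rational(1, 39043)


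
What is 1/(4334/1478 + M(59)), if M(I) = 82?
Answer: 739/62765 ≈ 0.011774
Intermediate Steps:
1/(4334/1478 + M(59)) = 1/(4334/1478 + 82) = 1/(4334*(1/1478) + 82) = 1/(2167/739 + 82) = 1/(62765/739) = 739/62765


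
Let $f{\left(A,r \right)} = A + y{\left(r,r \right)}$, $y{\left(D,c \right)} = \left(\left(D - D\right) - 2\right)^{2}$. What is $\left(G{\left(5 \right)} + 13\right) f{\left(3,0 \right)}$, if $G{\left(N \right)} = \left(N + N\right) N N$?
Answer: $1841$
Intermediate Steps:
$y{\left(D,c \right)} = 4$ ($y{\left(D,c \right)} = \left(0 - 2\right)^{2} = \left(-2\right)^{2} = 4$)
$G{\left(N \right)} = 2 N^{3}$ ($G{\left(N \right)} = 2 N N N = 2 N^{2} N = 2 N^{3}$)
$f{\left(A,r \right)} = 4 + A$ ($f{\left(A,r \right)} = A + 4 = 4 + A$)
$\left(G{\left(5 \right)} + 13\right) f{\left(3,0 \right)} = \left(2 \cdot 5^{3} + 13\right) \left(4 + 3\right) = \left(2 \cdot 125 + 13\right) 7 = \left(250 + 13\right) 7 = 263 \cdot 7 = 1841$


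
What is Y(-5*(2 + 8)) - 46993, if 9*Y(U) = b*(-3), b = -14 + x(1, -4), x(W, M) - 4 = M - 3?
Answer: -140962/3 ≈ -46987.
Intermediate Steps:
x(W, M) = 1 + M (x(W, M) = 4 + (M - 3) = 4 + (-3 + M) = 1 + M)
b = -17 (b = -14 + (1 - 4) = -14 - 3 = -17)
Y(U) = 17/3 (Y(U) = (-17*(-3))/9 = (⅑)*51 = 17/3)
Y(-5*(2 + 8)) - 46993 = 17/3 - 46993 = -140962/3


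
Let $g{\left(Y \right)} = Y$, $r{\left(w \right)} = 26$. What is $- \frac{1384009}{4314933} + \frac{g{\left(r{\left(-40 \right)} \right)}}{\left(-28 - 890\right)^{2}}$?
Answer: $- \frac{64790300681}{202016533194} \approx -0.32072$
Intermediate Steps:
$- \frac{1384009}{4314933} + \frac{g{\left(r{\left(-40 \right)} \right)}}{\left(-28 - 890\right)^{2}} = - \frac{1384009}{4314933} + \frac{26}{\left(-28 - 890\right)^{2}} = \left(-1384009\right) \frac{1}{4314933} + \frac{26}{\left(-918\right)^{2}} = - \frac{1384009}{4314933} + \frac{26}{842724} = - \frac{1384009}{4314933} + 26 \cdot \frac{1}{842724} = - \frac{1384009}{4314933} + \frac{13}{421362} = - \frac{64790300681}{202016533194}$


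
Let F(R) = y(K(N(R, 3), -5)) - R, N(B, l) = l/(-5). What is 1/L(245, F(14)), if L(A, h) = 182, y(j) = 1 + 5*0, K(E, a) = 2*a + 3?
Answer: 1/182 ≈ 0.0054945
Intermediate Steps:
N(B, l) = -l/5 (N(B, l) = l*(-⅕) = -l/5)
K(E, a) = 3 + 2*a
y(j) = 1 (y(j) = 1 + 0 = 1)
F(R) = 1 - R
1/L(245, F(14)) = 1/182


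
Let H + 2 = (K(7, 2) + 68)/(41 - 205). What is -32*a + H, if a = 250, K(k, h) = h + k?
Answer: -1312405/164 ≈ -8002.5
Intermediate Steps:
H = -405/164 (H = -2 + ((2 + 7) + 68)/(41 - 205) = -2 + (9 + 68)/(-164) = -2 + 77*(-1/164) = -2 - 77/164 = -405/164 ≈ -2.4695)
-32*a + H = -32*250 - 405/164 = -8000 - 405/164 = -1312405/164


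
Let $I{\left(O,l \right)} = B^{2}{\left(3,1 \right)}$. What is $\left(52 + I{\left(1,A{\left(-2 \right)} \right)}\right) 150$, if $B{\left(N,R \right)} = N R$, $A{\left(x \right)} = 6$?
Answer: $9150$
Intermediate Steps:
$I{\left(O,l \right)} = 9$ ($I{\left(O,l \right)} = \left(3 \cdot 1\right)^{2} = 3^{2} = 9$)
$\left(52 + I{\left(1,A{\left(-2 \right)} \right)}\right) 150 = \left(52 + 9\right) 150 = 61 \cdot 150 = 9150$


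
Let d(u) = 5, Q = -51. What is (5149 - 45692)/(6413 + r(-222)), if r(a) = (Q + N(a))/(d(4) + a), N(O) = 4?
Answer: -8797831/1391668 ≈ -6.3218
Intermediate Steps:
r(a) = -47/(5 + a) (r(a) = (-51 + 4)/(5 + a) = -47/(5 + a))
(5149 - 45692)/(6413 + r(-222)) = (5149 - 45692)/(6413 - 47/(5 - 222)) = -40543/(6413 - 47/(-217)) = -40543/(6413 - 47*(-1/217)) = -40543/(6413 + 47/217) = -40543/1391668/217 = -40543*217/1391668 = -8797831/1391668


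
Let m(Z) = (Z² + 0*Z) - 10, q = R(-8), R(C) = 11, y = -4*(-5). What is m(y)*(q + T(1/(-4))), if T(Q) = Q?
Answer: 8385/2 ≈ 4192.5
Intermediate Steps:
y = 20
q = 11
m(Z) = -10 + Z² (m(Z) = (Z² + 0) - 10 = Z² - 10 = -10 + Z²)
m(y)*(q + T(1/(-4))) = (-10 + 20²)*(11 + 1/(-4)) = (-10 + 400)*(11 - ¼) = 390*(43/4) = 8385/2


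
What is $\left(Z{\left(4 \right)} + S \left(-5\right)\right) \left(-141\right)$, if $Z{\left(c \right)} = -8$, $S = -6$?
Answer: $-3102$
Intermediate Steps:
$\left(Z{\left(4 \right)} + S \left(-5\right)\right) \left(-141\right) = \left(-8 - -30\right) \left(-141\right) = \left(-8 + 30\right) \left(-141\right) = 22 \left(-141\right) = -3102$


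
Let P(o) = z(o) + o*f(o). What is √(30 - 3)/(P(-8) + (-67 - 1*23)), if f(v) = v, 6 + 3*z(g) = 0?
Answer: -3*√3/28 ≈ -0.18558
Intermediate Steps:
z(g) = -2 (z(g) = -2 + (⅓)*0 = -2 + 0 = -2)
P(o) = -2 + o² (P(o) = -2 + o*o = -2 + o²)
√(30 - 3)/(P(-8) + (-67 - 1*23)) = √(30 - 3)/((-2 + (-8)²) + (-67 - 1*23)) = √27/((-2 + 64) + (-67 - 23)) = (3*√3)/(62 - 90) = (3*√3)/(-28) = (3*√3)*(-1/28) = -3*√3/28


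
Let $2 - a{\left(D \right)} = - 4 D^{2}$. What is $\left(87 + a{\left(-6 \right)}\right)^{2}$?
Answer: $54289$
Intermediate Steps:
$a{\left(D \right)} = 2 + 4 D^{2}$ ($a{\left(D \right)} = 2 - - 4 D^{2} = 2 + 4 D^{2}$)
$\left(87 + a{\left(-6 \right)}\right)^{2} = \left(87 + \left(2 + 4 \left(-6\right)^{2}\right)\right)^{2} = \left(87 + \left(2 + 4 \cdot 36\right)\right)^{2} = \left(87 + \left(2 + 144\right)\right)^{2} = \left(87 + 146\right)^{2} = 233^{2} = 54289$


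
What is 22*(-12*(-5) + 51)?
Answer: 2442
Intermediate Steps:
22*(-12*(-5) + 51) = 22*(60 + 51) = 22*111 = 2442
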